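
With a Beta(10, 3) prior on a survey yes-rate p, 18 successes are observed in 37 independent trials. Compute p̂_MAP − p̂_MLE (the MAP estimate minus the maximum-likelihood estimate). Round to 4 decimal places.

MAP − MLE = 0.0760

Posterior is Beta(28, 22); MAP = (28−1)/(50−2) = 27/48 ≈ 0.56250.
MLE ignores the prior: p̂_MLE = k/n = 18/37 ≈ 0.48649.
Difference = 27/48 − 18/37 = 45/592 ≈ 0.0760.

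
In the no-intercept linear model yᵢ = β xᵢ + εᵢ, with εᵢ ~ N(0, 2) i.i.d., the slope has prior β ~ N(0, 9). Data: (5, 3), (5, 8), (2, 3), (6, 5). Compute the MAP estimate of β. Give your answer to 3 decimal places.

log p(β | y) = −Σ(yᵢ − βxᵢ)²/(2·2) − β²/(2·9) + const.
Setting the derivative to zero: Σxᵢ(yᵢ − βxᵢ)/2 − β/9 = 0, so β = Σxᵢyᵢ / (Σxᵢ² + σ²/τ²).
Σxᵢyᵢ = 5·3 + 5·8 + 2·3 + 6·5 = 91; Σxᵢ² = 90; σ²/τ² = 2/9.
β̂_MAP = 91 / (90 + 2/9) = 91/(812/9) = 117/116 ≈ 1.009.

β̂_MAP = 1.009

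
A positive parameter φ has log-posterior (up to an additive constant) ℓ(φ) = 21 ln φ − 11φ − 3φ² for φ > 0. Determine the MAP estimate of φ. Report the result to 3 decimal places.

φ̂_MAP = 1.167

ℓ'(φ) = 21/φ − 11 − 6φ. Setting this to zero and multiplying by φ: 6φ² + 11φ − 21 = 0.
φ = (−11 + √(11² + 4·6·21)) / (2·6) = (−11 + √625) / 12 = (−11 + 25)/12 = 7/6.
ℓ''(φ) = −21/φ² − 6 < 0, confirming a maximum.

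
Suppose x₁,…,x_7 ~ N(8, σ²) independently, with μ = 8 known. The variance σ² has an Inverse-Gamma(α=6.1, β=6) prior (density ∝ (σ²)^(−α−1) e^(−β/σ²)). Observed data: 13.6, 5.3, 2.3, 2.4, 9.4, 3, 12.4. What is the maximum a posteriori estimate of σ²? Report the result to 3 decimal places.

σ̂²_MAP = 7.586

Sum of squared deviations about the known mean: SS = (13.6−8)² + (5.3−8)² + (2.3−8)² + (2.4−8)² + (9.4−8)² + (3−8)² + (12.4−8)² = 148.82.
The Normal likelihood contributes (σ²)^(−n/2) exp(−SS/(2σ²)), so the posterior is Inverse-Gamma(α + n/2, β + SS/2) = Inverse-Gamma(9.6, 80.41).
The mode of Inverse-Gamma(a, b) is b/(a+1) = 80.41/10.6 ≈ 7.586.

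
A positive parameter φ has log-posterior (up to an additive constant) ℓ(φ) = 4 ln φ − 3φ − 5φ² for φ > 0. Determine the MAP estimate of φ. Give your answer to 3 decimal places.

ℓ'(φ) = 4/φ − 3 − 10φ. Setting this to zero and multiplying by φ: 10φ² + 3φ − 4 = 0.
φ = (−3 + √(3² + 4·10·4)) / (2·10) = (−3 + √169) / 20 = (−3 + 13)/20 = 1/2.
ℓ''(φ) = −4/φ² − 10 < 0, confirming a maximum.

φ̂_MAP = 0.500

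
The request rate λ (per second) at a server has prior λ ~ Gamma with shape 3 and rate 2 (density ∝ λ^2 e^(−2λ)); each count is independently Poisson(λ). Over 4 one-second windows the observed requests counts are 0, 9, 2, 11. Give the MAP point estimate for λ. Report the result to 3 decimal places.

Σxᵢ = 0+9+2+11 = 22, with n = 4.
Posterior ∝ λ^2e^(−2λ) · λ^22e^(−4λ) = λ^24e^(−6λ), i.e. Gamma(shape=25, rate=6).
The mode of a Gamma(a, b) with a ≥ 1 (shape–rate) is (a−1)/b = 24/6 ≈ 4.000.

λ̂_MAP = 4.000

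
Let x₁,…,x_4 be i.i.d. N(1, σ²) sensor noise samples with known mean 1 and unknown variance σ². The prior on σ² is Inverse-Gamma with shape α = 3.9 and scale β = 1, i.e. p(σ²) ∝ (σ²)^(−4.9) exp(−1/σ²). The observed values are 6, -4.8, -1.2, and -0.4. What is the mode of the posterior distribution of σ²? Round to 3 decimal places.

Sum of squared deviations about the known mean: SS = (6−1)² + (-4.8−1)² + (-1.2−1)² + (-0.4−1)² = 65.44.
The Normal likelihood contributes (σ²)^(−n/2) exp(−SS/(2σ²)), so the posterior is Inverse-Gamma(α + n/2, β + SS/2) = Inverse-Gamma(5.9, 33.72).
The mode of Inverse-Gamma(a, b) is b/(a+1) = 33.72/6.9 ≈ 4.887.

σ̂²_MAP = 4.887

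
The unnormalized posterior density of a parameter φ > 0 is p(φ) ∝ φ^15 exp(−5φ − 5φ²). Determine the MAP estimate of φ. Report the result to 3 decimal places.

ℓ'(φ) = 15/φ − 5 − 10φ. Setting this to zero and multiplying by φ: 10φ² + 5φ − 15 = 0.
φ = (−5 + √(5² + 4·10·15)) / (2·10) = (−5 + √625) / 20 = (−5 + 25)/20 = 1.
ℓ''(φ) = −15/φ² − 10 < 0, confirming a maximum.

φ̂_MAP = 1.000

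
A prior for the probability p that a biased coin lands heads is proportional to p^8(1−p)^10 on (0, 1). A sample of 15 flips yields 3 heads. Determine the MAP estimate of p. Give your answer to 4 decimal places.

p̂_MAP = 0.3333

The prior density ∝ p^8(1−p)^10 is the kernel of Beta(9, 11).
Data: 3 successes in 15 trials. The binomial likelihood contributes p^3(1−p)^12, so the posterior is Beta(9+3, 11+12) = Beta(12, 23).
For Beta(a, b) with a, b > 1 the mode is (a−1)/(a+b−2) = 11/33 ≈ 0.3333.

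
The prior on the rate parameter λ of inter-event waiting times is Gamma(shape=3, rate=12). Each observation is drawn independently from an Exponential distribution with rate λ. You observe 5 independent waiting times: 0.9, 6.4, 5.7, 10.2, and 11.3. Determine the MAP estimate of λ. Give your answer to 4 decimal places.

The Exponential(rate=λ) likelihood is ∝ λ^n e^(−λΣtᵢ). Here n = 5 and Σtᵢ = 0.9 + 6.4 + 5.7 + 10.2 + 11.3 = 34.5.
Posterior ∝ λ^2e^(−12λ) · λ^5e^(−34.5λ) = λ^7e^(−46.5λ), i.e. Gamma(8, 46.5).
Mode = (a−1)/b = 7/46.5 ≈ 0.1505.

λ̂_MAP = 0.1505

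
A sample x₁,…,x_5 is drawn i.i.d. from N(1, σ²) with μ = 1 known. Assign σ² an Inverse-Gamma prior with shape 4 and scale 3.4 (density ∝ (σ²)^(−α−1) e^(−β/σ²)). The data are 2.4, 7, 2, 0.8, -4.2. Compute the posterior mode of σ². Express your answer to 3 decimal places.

σ̂²_MAP = 4.856

Sum of squared deviations about the known mean: SS = (2.4−1)² + (7−1)² + (2−1)² + (0.8−1)² + (-4.2−1)² = 66.04.
The Normal likelihood contributes (σ²)^(−n/2) exp(−SS/(2σ²)), so the posterior is Inverse-Gamma(α + n/2, β + SS/2) = Inverse-Gamma(6.5, 36.42).
The mode of Inverse-Gamma(a, b) is b/(a+1) = 36.42/7.5 ≈ 4.856.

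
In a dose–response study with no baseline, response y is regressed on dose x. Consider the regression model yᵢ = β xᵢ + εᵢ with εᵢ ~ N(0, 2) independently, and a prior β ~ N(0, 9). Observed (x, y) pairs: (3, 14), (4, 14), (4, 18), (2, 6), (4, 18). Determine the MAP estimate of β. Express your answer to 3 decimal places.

log p(β | y) = −Σ(yᵢ − βxᵢ)²/(2·2) − β²/(2·9) + const.
Setting the derivative to zero: Σxᵢ(yᵢ − βxᵢ)/2 − β/9 = 0, so β = Σxᵢyᵢ / (Σxᵢ² + σ²/τ²).
Σxᵢyᵢ = 3·14 + 4·14 + 4·18 + 2·6 + 4·18 = 254; Σxᵢ² = 61; σ²/τ² = 2/9.
β̂_MAP = 254 / (61 + 2/9) = 254/(551/9) = 2286/551 ≈ 4.149.

β̂_MAP = 4.149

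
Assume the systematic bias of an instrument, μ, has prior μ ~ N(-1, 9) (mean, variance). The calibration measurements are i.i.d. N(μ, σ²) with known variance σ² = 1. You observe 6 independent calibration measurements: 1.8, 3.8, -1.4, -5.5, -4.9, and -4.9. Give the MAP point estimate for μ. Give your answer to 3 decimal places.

n = 6; x̄ = (1.8 + 3.8 + (-1.4) + (-5.5) + (-4.9) + (-4.9))/6 = -11.1/6 = -1.85.
For a Normal prior and Normal likelihood with known variance, the posterior is Normal; its mode equals its mean, the precision-weighted average.
Prior precision 1/σ₀² = 1/9; data precision n/σ² = 6/1 = 6.
μ̂ = ((1/9)·(-1) + 6·(-1.85)) / (1/9 + 6) = (-1009/90)/(55/9) = -1009/550 ≈ -1.835.

μ̂_MAP = -1.835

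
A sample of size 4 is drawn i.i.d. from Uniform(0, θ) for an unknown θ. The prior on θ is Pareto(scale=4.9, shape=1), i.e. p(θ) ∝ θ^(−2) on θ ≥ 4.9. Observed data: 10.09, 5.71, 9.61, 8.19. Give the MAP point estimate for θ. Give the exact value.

θ̂_MAP = 10.09

The Uniform(0, θ) likelihood is θ^(−n) for θ ≥ max(xᵢ), zero otherwise. Here max(xᵢ) = 10.09.
Posterior ∝ θ^(−2) · θ^(−4) = θ^(−6) on θ ≥ max(4.9, 10.09) = 10.09.
This density is strictly decreasing in θ, so the posterior mode lies at the lower boundary of the support.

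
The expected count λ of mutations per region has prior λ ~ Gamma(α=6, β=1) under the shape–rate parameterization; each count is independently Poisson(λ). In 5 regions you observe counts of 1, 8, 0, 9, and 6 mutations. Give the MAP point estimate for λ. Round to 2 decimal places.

λ̂_MAP = 4.83

Σxᵢ = 1+8+0+9+6 = 24, with n = 5.
Posterior ∝ λ^5e^(−1λ) · λ^24e^(−5λ) = λ^29e^(−6λ), i.e. Gamma(shape=30, rate=6).
The mode of a Gamma(a, b) with a ≥ 1 (shape–rate) is (a−1)/b = 29/6 ≈ 4.83.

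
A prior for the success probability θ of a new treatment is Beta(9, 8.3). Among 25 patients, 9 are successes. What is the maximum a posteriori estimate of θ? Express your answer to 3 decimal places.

Prior: Beta(9, 8.3).
Data: 9 successes in 25 trials. The binomial likelihood contributes θ^9(1−θ)^16, so the posterior is Beta(9+9, 8.3+16) = Beta(18, 24.3).
For Beta(a, b) with a, b > 1 the mode is (a−1)/(a+b−2) = 17/40.3 ≈ 0.422.

θ̂_MAP = 0.422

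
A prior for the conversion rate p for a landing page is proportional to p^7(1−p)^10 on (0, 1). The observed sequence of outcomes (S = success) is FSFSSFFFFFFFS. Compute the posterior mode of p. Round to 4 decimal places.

p̂_MAP = 0.3667

The prior density ∝ p^7(1−p)^10 is the kernel of Beta(8, 11).
Data: 4 successes in 13 trials (from the sequence). The binomial likelihood contributes p^4(1−p)^9, so the posterior is Beta(8+4, 11+9) = Beta(12, 20).
For Beta(a, b) with a, b > 1 the mode is (a−1)/(a+b−2) = 11/30 ≈ 0.3667.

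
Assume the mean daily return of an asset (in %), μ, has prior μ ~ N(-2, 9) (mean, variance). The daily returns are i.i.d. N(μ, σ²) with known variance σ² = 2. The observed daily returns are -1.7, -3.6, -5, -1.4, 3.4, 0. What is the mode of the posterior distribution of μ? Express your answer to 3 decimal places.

μ̂_MAP = -1.405

n = 6; x̄ = ((-1.7) + (-3.6) + (-5) + (-1.4) + 3.4 + 0)/6 = -8.3/6 = -83/60 ≈ -1.3833.
For a Normal prior and Normal likelihood with known variance, the posterior is Normal; its mode equals its mean, the precision-weighted average.
Prior precision 1/σ₀² = 1/9; data precision n/σ² = 6/2 = 3.
μ̂ = ((1/9)·(-2) + 3·(-83/60)) / (1/9 + 3) = (-787/180)/(28/9) = -787/560 ≈ -1.405.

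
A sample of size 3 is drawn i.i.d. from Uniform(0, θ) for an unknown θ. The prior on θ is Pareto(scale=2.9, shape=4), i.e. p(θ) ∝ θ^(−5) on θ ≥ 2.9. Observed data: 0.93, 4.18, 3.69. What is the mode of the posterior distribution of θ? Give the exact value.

θ̂_MAP = 4.18

The Uniform(0, θ) likelihood is θ^(−n) for θ ≥ max(xᵢ), zero otherwise. Here max(xᵢ) = 4.18.
Posterior ∝ θ^(−5) · θ^(−3) = θ^(−8) on θ ≥ max(2.9, 4.18) = 4.18.
This density is strictly decreasing in θ, so the posterior mode lies at the lower boundary of the support.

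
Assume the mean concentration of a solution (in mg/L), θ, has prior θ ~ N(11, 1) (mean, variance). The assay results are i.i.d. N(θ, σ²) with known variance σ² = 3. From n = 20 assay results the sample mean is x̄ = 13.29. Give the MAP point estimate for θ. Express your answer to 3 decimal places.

θ̂_MAP = 12.991

n = 20, x̄ = 13.29.
For a Normal prior and Normal likelihood with known variance, the posterior is Normal; its mode equals its mean, the precision-weighted average.
Prior precision 1/σ₀² = 1/1 = 1; data precision n/σ² = 20/3.
θ̂ = (1·11 + (20/3)·13.29) / (1 + 20/3) = 99.6/(23/3) = 1494/115 ≈ 12.991.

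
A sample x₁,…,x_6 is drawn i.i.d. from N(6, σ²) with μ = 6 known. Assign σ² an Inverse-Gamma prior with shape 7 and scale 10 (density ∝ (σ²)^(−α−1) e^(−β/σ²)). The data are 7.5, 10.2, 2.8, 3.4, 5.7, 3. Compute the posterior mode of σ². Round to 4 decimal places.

σ̂²_MAP = 2.9991

Sum of squared deviations about the known mean: SS = (7.5−6)² + (10.2−6)² + (2.8−6)² + (3.4−6)² + (5.7−6)² + (3−6)² = 45.98.
The Normal likelihood contributes (σ²)^(−n/2) exp(−SS/(2σ²)), so the posterior is Inverse-Gamma(α + n/2, β + SS/2) = Inverse-Gamma(10, 32.99).
The mode of Inverse-Gamma(a, b) is b/(a+1) = 32.99/11 ≈ 2.9991.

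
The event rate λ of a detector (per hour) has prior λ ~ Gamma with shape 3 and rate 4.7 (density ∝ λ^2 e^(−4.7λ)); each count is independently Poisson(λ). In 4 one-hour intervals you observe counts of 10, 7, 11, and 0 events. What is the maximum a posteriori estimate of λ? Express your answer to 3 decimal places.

Σxᵢ = 10+7+11+0 = 28, with n = 4.
Posterior ∝ λ^2e^(−4.7λ) · λ^28e^(−4λ) = λ^30e^(−8.7λ), i.e. Gamma(shape=31, rate=8.7).
The mode of a Gamma(a, b) with a ≥ 1 (shape–rate) is (a−1)/b = 30/8.7 ≈ 3.448.

λ̂_MAP = 3.448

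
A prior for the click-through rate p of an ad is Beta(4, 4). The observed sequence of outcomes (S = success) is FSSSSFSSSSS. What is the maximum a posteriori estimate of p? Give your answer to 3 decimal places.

p̂_MAP = 0.706

Prior: Beta(4, 4).
Data: 9 successes in 11 trials (from the sequence). The binomial likelihood contributes p^9(1−p)^2, so the posterior is Beta(4+9, 4+2) = Beta(13, 6).
For Beta(a, b) with a, b > 1 the mode is (a−1)/(a+b−2) = 12/17 ≈ 0.706.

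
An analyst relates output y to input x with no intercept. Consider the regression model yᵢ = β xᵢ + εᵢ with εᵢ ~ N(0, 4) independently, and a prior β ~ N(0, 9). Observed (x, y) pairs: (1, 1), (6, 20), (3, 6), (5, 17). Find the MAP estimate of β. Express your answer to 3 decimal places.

β̂_MAP = 3.135

log p(β | y) = −Σ(yᵢ − βxᵢ)²/(2·4) − β²/(2·9) + const.
Setting the derivative to zero: Σxᵢ(yᵢ − βxᵢ)/4 − β/9 = 0, so β = Σxᵢyᵢ / (Σxᵢ² + σ²/τ²).
Σxᵢyᵢ = 1·1 + 6·20 + 3·6 + 5·17 = 224; Σxᵢ² = 71; σ²/τ² = 4/9.
β̂_MAP = 224 / (71 + 4/9) = 224/(643/9) = 2016/643 ≈ 3.135.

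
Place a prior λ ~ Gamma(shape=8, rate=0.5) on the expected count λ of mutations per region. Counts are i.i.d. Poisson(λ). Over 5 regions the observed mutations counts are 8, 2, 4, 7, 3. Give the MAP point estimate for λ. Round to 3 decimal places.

Σxᵢ = 8+2+4+7+3 = 24, with n = 5.
Posterior ∝ λ^7e^(−0.5λ) · λ^24e^(−5λ) = λ^31e^(−5.5λ), i.e. Gamma(shape=32, rate=5.5).
The mode of a Gamma(a, b) with a ≥ 1 (shape–rate) is (a−1)/b = 31/5.5 ≈ 5.636.

λ̂_MAP = 5.636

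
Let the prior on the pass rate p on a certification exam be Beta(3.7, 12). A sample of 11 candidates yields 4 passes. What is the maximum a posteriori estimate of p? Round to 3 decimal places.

Prior: Beta(3.7, 12).
Data: 4 successes in 11 trials. The binomial likelihood contributes p^4(1−p)^7, so the posterior is Beta(3.7+4, 12+7) = Beta(7.7, 19).
For Beta(a, b) with a, b > 1 the mode is (a−1)/(a+b−2) = 6.7/24.7 ≈ 0.271.

p̂_MAP = 0.271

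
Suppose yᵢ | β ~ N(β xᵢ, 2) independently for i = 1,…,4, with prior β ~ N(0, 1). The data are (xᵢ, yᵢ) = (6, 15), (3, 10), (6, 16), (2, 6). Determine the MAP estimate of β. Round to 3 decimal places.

β̂_MAP = 2.621

log p(β | y) = −Σ(yᵢ − βxᵢ)²/(2·2) − β²/(2·1) + const.
Setting the derivative to zero: Σxᵢ(yᵢ − βxᵢ)/2 − β/1 = 0, so β = Σxᵢyᵢ / (Σxᵢ² + σ²/τ²).
Σxᵢyᵢ = 6·15 + 3·10 + 6·16 + 2·6 = 228; Σxᵢ² = 85; σ²/τ² = 2.
β̂_MAP = 228 / (85 + 2) = 228/87 ≈ 2.621.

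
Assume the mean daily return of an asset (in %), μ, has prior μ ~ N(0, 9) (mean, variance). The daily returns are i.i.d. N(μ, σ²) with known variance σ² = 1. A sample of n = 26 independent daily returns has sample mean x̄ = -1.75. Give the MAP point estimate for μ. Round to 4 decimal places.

μ̂_MAP = -1.7426

n = 26, x̄ = -1.75.
For a Normal prior and Normal likelihood with known variance, the posterior is Normal; its mode equals its mean, the precision-weighted average.
Prior precision 1/σ₀² = 1/9; data precision n/σ² = 26/1 = 26.
μ̂ = ((1/9)·0 + 26·(-1.75)) / (1/9 + 26) = (-45.5)/(235/9) = -819/470 ≈ -1.7426.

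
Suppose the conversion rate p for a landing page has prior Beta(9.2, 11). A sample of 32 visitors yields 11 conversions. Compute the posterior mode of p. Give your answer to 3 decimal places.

p̂_MAP = 0.382

Prior: Beta(9.2, 11).
Data: 11 successes in 32 trials. The binomial likelihood contributes p^11(1−p)^21, so the posterior is Beta(9.2+11, 11+21) = Beta(20.2, 32).
For Beta(a, b) with a, b > 1 the mode is (a−1)/(a+b−2) = 19.2/50.2 ≈ 0.382.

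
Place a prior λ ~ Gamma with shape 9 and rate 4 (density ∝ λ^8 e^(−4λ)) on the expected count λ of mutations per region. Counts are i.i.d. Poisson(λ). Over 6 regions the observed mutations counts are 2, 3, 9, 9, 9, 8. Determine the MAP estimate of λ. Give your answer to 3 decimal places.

λ̂_MAP = 4.800

Σxᵢ = 2+3+9+9+9+8 = 40, with n = 6.
Posterior ∝ λ^8e^(−4λ) · λ^40e^(−6λ) = λ^48e^(−10λ), i.e. Gamma(shape=49, rate=10).
The mode of a Gamma(a, b) with a ≥ 1 (shape–rate) is (a−1)/b = 48/10 ≈ 4.800.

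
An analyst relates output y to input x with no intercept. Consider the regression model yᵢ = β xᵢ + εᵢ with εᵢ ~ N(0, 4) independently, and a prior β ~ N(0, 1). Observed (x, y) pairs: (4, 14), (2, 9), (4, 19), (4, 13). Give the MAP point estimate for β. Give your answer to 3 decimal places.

β̂_MAP = 3.607

log p(β | y) = −Σ(yᵢ − βxᵢ)²/(2·4) − β²/(2·1) + const.
Setting the derivative to zero: Σxᵢ(yᵢ − βxᵢ)/4 − β/1 = 0, so β = Σxᵢyᵢ / (Σxᵢ² + σ²/τ²).
Σxᵢyᵢ = 4·14 + 2·9 + 4·19 + 4·13 = 202; Σxᵢ² = 52; σ²/τ² = 4.
β̂_MAP = 202 / (52 + 4) = 202/56 ≈ 3.607.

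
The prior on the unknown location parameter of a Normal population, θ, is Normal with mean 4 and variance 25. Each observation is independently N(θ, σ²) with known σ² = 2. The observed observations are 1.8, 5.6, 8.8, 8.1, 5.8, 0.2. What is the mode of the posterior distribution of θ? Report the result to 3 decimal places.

n = 6; x̄ = (1.8 + 5.6 + 8.8 + 8.1 + 5.8 + 0.2)/6 = 30.3/6 = 5.05.
For a Normal prior and Normal likelihood with known variance, the posterior is Normal; its mode equals its mean, the precision-weighted average.
Prior precision 1/σ₀² = 1/25 = 0.04; data precision n/σ² = 6/2 = 3.
θ̂ = (0.04·4 + 3·5.05) / (0.04 + 3) = 15.31/3.04 = 1531/304 ≈ 5.036.

θ̂_MAP = 5.036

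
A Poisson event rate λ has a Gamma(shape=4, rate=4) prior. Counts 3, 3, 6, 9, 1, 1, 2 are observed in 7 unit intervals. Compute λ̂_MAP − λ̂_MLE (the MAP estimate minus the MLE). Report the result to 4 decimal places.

Σxᵢ = 25. Posterior is Gamma(29, 11); MAP = (29−1)/11 = 28/11 ≈ 2.54545.
MLE = x̄ = 25/7 ≈ 3.57143.
Difference = 28/11 − 25/7 = -79/77 ≈ -1.0260.

MAP − MLE = -1.0260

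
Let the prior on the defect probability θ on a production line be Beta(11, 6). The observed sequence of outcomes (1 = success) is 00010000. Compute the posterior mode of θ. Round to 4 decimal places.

θ̂_MAP = 0.4783

Prior: Beta(11, 6).
Data: 1 success in 8 trials (from the sequence). The binomial likelihood contributes θ(1−θ)^7, so the posterior is Beta(11+1, 6+7) = Beta(12, 13).
For Beta(a, b) with a, b > 1 the mode is (a−1)/(a+b−2) = 11/23 ≈ 0.4783.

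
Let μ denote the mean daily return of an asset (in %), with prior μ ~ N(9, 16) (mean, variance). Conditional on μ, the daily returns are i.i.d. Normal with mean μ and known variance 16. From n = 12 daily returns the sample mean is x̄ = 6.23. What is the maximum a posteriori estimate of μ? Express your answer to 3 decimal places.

μ̂_MAP = 6.443

n = 12, x̄ = 6.23.
For a Normal prior and Normal likelihood with known variance, the posterior is Normal; its mode equals its mean, the precision-weighted average.
Prior precision 1/σ₀² = 1/16 = 0.0625; data precision n/σ² = 12/16 = 0.75.
μ̂ = (0.0625·9 + 0.75·6.23) / (0.0625 + 0.75) = 5.235/0.8125 = 2094/325 ≈ 6.443.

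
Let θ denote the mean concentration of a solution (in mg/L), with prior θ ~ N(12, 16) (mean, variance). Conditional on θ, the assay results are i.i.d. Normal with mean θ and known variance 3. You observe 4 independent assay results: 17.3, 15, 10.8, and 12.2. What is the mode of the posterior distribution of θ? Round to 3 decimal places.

θ̂_MAP = 13.743

n = 4; x̄ = (17.3 + 15 + 10.8 + 12.2)/4 = 55.3/4 = 13.825.
For a Normal prior and Normal likelihood with known variance, the posterior is Normal; its mode equals its mean, the precision-weighted average.
Prior precision 1/σ₀² = 1/16 = 0.0625; data precision n/σ² = 4/3.
θ̂ = (0.0625·12 + (4/3)·13.825) / (0.0625 + 4/3) = (1151/60)/(67/48) = 4604/335 ≈ 13.743.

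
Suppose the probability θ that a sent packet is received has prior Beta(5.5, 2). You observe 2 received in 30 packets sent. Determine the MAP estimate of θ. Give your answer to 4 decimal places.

θ̂_MAP = 0.1831

Prior: Beta(5.5, 2).
Data: 2 successes in 30 trials. The binomial likelihood contributes θ^2(1−θ)^28, so the posterior is Beta(5.5+2, 2+28) = Beta(7.5, 30).
For Beta(a, b) with a, b > 1 the mode is (a−1)/(a+b−2) = 6.5/35.5 ≈ 0.1831.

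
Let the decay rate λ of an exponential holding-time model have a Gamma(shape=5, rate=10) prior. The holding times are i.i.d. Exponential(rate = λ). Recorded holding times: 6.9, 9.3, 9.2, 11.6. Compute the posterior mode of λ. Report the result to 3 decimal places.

λ̂_MAP = 0.170

The Exponential(rate=λ) likelihood is ∝ λ^n e^(−λΣtᵢ). Here n = 4 and Σtᵢ = 6.9 + 9.3 + 9.2 + 11.6 = 37.
Posterior ∝ λ^4e^(−10λ) · λ^4e^(−37λ) = λ^8e^(−47λ), i.e. Gamma(9, 47).
Mode = (a−1)/b = 8/47 ≈ 0.170.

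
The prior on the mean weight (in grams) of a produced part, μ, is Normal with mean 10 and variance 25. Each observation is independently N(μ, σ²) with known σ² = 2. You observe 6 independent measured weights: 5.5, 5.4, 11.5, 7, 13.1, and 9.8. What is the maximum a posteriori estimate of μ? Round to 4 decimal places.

μ̂_MAP = 8.7336

n = 6; x̄ = (5.5 + 5.4 + 11.5 + 7 + 13.1 + 9.8)/6 = 52.3/6 = 523/60 ≈ 8.7167.
For a Normal prior and Normal likelihood with known variance, the posterior is Normal; its mode equals its mean, the precision-weighted average.
Prior precision 1/σ₀² = 1/25 = 0.04; data precision n/σ² = 6/2 = 3.
μ̂ = (0.04·10 + 3·(523/60)) / (0.04 + 3) = 26.55/3.04 = 2655/304 ≈ 8.7336.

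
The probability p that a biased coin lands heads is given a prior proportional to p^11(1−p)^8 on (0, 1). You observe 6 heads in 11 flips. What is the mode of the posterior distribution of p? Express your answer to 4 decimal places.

The prior density ∝ p^11(1−p)^8 is the kernel of Beta(12, 9).
Data: 6 successes in 11 trials. The binomial likelihood contributes p^6(1−p)^5, so the posterior is Beta(12+6, 9+5) = Beta(18, 14).
For Beta(a, b) with a, b > 1 the mode is (a−1)/(a+b−2) = 17/30 ≈ 0.5667.

p̂_MAP = 0.5667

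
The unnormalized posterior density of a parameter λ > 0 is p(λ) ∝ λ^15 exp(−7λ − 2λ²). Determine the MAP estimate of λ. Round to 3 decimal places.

λ̂_MAP = 1.250

ℓ'(λ) = 15/λ − 7 − 4λ. Setting this to zero and multiplying by λ: 4λ² + 7λ − 15 = 0.
λ = (−7 + √(7² + 4·4·15)) / (2·4) = (−7 + √289) / 8 = (−7 + 17)/8 = 5/4.
ℓ''(λ) = −15/λ² − 4 < 0, confirming a maximum.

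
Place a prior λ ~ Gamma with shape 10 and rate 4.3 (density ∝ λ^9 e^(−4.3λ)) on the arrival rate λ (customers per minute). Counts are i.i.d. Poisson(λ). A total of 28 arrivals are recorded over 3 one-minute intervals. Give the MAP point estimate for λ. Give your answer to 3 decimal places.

Σxᵢ = 28, n = 3.
Posterior ∝ λ^9e^(−4.3λ) · λ^28e^(−3λ) = λ^37e^(−7.3λ), i.e. Gamma(shape=38, rate=7.3).
The mode of a Gamma(a, b) with a ≥ 1 (shape–rate) is (a−1)/b = 37/7.3 ≈ 5.068.

λ̂_MAP = 5.068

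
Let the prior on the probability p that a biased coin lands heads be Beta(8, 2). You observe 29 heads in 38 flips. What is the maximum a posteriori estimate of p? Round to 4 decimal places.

Prior: Beta(8, 2).
Data: 29 successes in 38 trials. The binomial likelihood contributes p^29(1−p)^9, so the posterior is Beta(8+29, 2+9) = Beta(37, 11).
For Beta(a, b) with a, b > 1 the mode is (a−1)/(a+b−2) = 36/46 ≈ 0.7826.

p̂_MAP = 0.7826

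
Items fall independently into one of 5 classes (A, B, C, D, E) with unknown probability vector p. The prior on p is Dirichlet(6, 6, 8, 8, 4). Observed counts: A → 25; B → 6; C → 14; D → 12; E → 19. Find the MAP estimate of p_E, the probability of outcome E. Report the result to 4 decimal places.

MAP estimate of p_E = 0.2136

The posterior is Dirichlet(αᵢ + nᵢ) = Dirichlet(31, 12, 22, 20, 23).
For a Dirichlet(a₁,…,a_K) with all aᵢ > 1, the mode has j-th component (aⱼ − 1)/(Σaᵢ − K).
Here Σaᵢ = 108 and K = 5, so p_E = (23 − 1)/(108 − 5) = 22/103 ≈ 0.2136.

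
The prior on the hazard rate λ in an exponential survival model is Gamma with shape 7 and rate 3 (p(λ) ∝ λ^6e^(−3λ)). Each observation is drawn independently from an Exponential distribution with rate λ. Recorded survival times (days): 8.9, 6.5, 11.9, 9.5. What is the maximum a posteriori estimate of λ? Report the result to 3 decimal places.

The Exponential(rate=λ) likelihood is ∝ λ^n e^(−λΣtᵢ). Here n = 4 and Σtᵢ = 8.9 + 6.5 + 11.9 + 9.5 = 36.8.
Posterior ∝ λ^6e^(−3λ) · λ^4e^(−36.8λ) = λ^10e^(−39.8λ), i.e. Gamma(11, 39.8).
Mode = (a−1)/b = 10/39.8 ≈ 0.251.

λ̂_MAP = 0.251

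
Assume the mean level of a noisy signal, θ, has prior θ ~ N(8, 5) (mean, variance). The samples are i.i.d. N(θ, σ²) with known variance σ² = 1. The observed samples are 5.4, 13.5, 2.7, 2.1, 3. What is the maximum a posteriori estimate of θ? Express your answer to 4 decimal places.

n = 5; x̄ = (5.4 + 13.5 + 2.7 + 2.1 + 3)/5 = 26.7/5 = 5.34.
For a Normal prior and Normal likelihood with known variance, the posterior is Normal; its mode equals its mean, the precision-weighted average.
Prior precision 1/σ₀² = 1/5 = 0.2; data precision n/σ² = 5/1 = 5.
θ̂ = (0.2·8 + 5·5.34) / (0.2 + 5) = 28.3/5.2 = 283/52 ≈ 5.4423.

θ̂_MAP = 5.4423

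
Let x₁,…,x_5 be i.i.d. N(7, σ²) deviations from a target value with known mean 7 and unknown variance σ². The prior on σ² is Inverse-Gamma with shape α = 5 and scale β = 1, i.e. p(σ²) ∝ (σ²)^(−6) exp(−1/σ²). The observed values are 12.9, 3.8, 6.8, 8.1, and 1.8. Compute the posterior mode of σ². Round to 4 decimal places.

σ̂²_MAP = 4.4318

Sum of squared deviations about the known mean: SS = (12.9−7)² + (3.8−7)² + (6.8−7)² + (8.1−7)² + (1.8−7)² = 73.34.
The Normal likelihood contributes (σ²)^(−n/2) exp(−SS/(2σ²)), so the posterior is Inverse-Gamma(α + n/2, β + SS/2) = Inverse-Gamma(7.5, 37.67).
The mode of Inverse-Gamma(a, b) is b/(a+1) = 37.67/8.5 ≈ 4.4318.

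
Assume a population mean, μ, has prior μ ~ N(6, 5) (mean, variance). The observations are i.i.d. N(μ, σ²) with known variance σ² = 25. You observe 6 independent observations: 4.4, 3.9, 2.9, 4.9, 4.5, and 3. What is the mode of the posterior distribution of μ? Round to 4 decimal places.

μ̂_MAP = 4.8727

n = 6; x̄ = (4.4 + 3.9 + 2.9 + 4.9 + 4.5 + 3)/6 = 23.6/6 = 59/15 ≈ 3.9333.
For a Normal prior and Normal likelihood with known variance, the posterior is Normal; its mode equals its mean, the precision-weighted average.
Prior precision 1/σ₀² = 1/5 = 0.2; data precision n/σ² = 6/25 = 0.24.
μ̂ = (0.2·6 + 0.24·(59/15)) / (0.2 + 0.24) = 2.144/0.44 = 268/55 ≈ 4.8727.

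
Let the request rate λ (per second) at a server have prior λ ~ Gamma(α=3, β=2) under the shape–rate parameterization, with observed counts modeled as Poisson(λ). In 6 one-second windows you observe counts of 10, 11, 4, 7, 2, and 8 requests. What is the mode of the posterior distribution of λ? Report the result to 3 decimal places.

Σxᵢ = 10+11+4+7+2+8 = 42, with n = 6.
Posterior ∝ λ^2e^(−2λ) · λ^42e^(−6λ) = λ^44e^(−8λ), i.e. Gamma(shape=45, rate=8).
The mode of a Gamma(a, b) with a ≥ 1 (shape–rate) is (a−1)/b = 44/8 ≈ 5.500.

λ̂_MAP = 5.500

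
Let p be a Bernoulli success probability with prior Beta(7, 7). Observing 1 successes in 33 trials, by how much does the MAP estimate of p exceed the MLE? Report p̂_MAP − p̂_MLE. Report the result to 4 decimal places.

Posterior is Beta(8, 39); MAP = (8−1)/(47−2) = 7/45 ≈ 0.15556.
MLE ignores the prior: p̂_MLE = k/n = 1/33 ≈ 0.03030.
Difference = 7/45 − 1/33 = 62/495 ≈ 0.1253.

MAP − MLE = 0.1253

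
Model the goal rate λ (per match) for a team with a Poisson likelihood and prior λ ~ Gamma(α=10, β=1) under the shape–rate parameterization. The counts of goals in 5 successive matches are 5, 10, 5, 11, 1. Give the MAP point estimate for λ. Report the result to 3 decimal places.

Σxᵢ = 5+10+5+11+1 = 32, with n = 5.
Posterior ∝ λ^9e^(−1λ) · λ^32e^(−5λ) = λ^41e^(−6λ), i.e. Gamma(shape=42, rate=6).
The mode of a Gamma(a, b) with a ≥ 1 (shape–rate) is (a−1)/b = 41/6 ≈ 6.833.

λ̂_MAP = 6.833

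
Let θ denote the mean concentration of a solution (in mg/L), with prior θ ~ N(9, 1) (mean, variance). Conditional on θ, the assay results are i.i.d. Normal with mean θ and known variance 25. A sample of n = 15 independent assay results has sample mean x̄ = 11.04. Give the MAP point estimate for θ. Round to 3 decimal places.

n = 15, x̄ = 11.04.
For a Normal prior and Normal likelihood with known variance, the posterior is Normal; its mode equals its mean, the precision-weighted average.
Prior precision 1/σ₀² = 1/1 = 1; data precision n/σ² = 15/25 = 0.6.
θ̂ = (1·9 + 0.6·11.04) / (1 + 0.6) = 15.624/1.6 = 9.765.

θ̂_MAP = 9.765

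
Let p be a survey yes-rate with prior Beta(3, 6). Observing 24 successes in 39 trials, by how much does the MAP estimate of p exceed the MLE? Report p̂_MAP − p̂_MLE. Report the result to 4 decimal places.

MAP − MLE = -0.0502

Posterior is Beta(27, 21); MAP = (27−1)/(48−2) = 26/46 ≈ 0.56522.
MLE ignores the prior: p̂_MLE = k/n = 24/39 ≈ 0.61538.
Difference = 26/46 − 24/39 = -15/299 ≈ -0.0502.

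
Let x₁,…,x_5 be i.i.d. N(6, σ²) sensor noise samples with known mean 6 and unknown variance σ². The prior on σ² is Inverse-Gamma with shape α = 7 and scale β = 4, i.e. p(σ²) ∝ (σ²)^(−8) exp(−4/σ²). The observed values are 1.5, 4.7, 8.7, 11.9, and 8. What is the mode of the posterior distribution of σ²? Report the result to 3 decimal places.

σ̂²_MAP = 3.621

Sum of squared deviations about the known mean: SS = (1.5−6)² + (4.7−6)² + (8.7−6)² + (11.9−6)² + (8−6)² = 68.04.
The Normal likelihood contributes (σ²)^(−n/2) exp(−SS/(2σ²)), so the posterior is Inverse-Gamma(α + n/2, β + SS/2) = Inverse-Gamma(9.5, 38.02).
The mode of Inverse-Gamma(a, b) is b/(a+1) = 38.02/10.5 ≈ 3.621.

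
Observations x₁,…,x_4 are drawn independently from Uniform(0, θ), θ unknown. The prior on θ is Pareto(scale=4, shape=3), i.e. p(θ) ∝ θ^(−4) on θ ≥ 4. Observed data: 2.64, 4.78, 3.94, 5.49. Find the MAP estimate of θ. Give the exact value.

The Uniform(0, θ) likelihood is θ^(−n) for θ ≥ max(xᵢ), zero otherwise. Here max(xᵢ) = 5.49.
Posterior ∝ θ^(−4) · θ^(−4) = θ^(−8) on θ ≥ max(4, 5.49) = 5.49.
This density is strictly decreasing in θ, so the posterior mode lies at the lower boundary of the support.

θ̂_MAP = 5.49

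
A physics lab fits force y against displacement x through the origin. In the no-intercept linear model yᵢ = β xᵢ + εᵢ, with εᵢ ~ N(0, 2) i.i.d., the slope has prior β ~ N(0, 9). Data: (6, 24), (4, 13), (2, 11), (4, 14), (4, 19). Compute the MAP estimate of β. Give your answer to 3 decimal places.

β̂_MAP = 3.967

log p(β | y) = −Σ(yᵢ − βxᵢ)²/(2·2) − β²/(2·9) + const.
Setting the derivative to zero: Σxᵢ(yᵢ − βxᵢ)/2 − β/9 = 0, so β = Σxᵢyᵢ / (Σxᵢ² + σ²/τ²).
Σxᵢyᵢ = 6·24 + 4·13 + 2·11 + 4·14 + 4·19 = 350; Σxᵢ² = 88; σ²/τ² = 2/9.
β̂_MAP = 350 / (88 + 2/9) = 350/(794/9) = 1575/397 ≈ 3.967.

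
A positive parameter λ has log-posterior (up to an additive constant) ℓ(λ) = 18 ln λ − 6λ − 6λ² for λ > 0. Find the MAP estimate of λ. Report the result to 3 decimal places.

λ̂_MAP = 1.000

ℓ'(λ) = 18/λ − 6 − 12λ. Setting this to zero and multiplying by λ: 12λ² + 6λ − 18 = 0.
λ = (−6 + √(6² + 4·12·18)) / (2·12) = (−6 + √900) / 24 = (−6 + 30)/24 = 1.
ℓ''(λ) = −18/λ² − 12 < 0, confirming a maximum.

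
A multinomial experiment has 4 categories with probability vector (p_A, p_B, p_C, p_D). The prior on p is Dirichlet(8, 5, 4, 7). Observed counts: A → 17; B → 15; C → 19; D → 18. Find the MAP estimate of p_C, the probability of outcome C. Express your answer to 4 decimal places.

The posterior is Dirichlet(αᵢ + nᵢ) = Dirichlet(25, 20, 23, 25).
For a Dirichlet(a₁,…,a_K) with all aᵢ > 1, the mode has j-th component (aⱼ − 1)/(Σaᵢ − K).
Here Σaᵢ = 93 and K = 4, so p_C = (23 − 1)/(93 − 4) = 22/89 ≈ 0.2472.

MAP estimate of p_C = 0.2472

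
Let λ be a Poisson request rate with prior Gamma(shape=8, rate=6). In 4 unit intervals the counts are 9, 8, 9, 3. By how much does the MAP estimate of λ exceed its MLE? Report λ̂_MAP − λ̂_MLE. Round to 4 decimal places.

MAP − MLE = -3.6500

Σxᵢ = 29. Posterior is Gamma(37, 10); MAP = (37−1)/10 = 36/10 ≈ 3.60000.
MLE = x̄ = 29/4 ≈ 7.25000.
Difference = 36/10 − 29/4 = -73/20 ≈ -3.6500.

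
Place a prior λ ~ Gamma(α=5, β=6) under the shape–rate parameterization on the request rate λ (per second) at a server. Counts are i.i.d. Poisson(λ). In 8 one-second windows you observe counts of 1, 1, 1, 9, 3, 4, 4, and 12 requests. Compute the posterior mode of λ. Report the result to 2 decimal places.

λ̂_MAP = 2.79

Σxᵢ = 1+1+1+9+3+4+4+12 = 35, with n = 8.
Posterior ∝ λ^4e^(−6λ) · λ^35e^(−8λ) = λ^39e^(−14λ), i.e. Gamma(shape=40, rate=14).
The mode of a Gamma(a, b) with a ≥ 1 (shape–rate) is (a−1)/b = 39/14 ≈ 2.79.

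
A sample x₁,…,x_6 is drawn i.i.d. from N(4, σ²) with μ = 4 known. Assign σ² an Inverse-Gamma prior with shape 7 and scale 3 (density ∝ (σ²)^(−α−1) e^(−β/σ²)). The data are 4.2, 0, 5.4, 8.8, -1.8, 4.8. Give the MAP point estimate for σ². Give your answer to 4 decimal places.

Sum of squared deviations about the known mean: SS = (4.2−4)² + (0−4)² + (5.4−4)² + (8.8−4)² + (-1.8−4)² + (4.8−4)² = 75.32.
The Normal likelihood contributes (σ²)^(−n/2) exp(−SS/(2σ²)), so the posterior is Inverse-Gamma(α + n/2, β + SS/2) = Inverse-Gamma(10, 40.66).
The mode of Inverse-Gamma(a, b) is b/(a+1) = 40.66/11 ≈ 3.6964.

σ̂²_MAP = 3.6964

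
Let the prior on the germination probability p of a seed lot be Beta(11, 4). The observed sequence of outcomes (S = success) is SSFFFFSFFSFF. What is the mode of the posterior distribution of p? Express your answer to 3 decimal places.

Prior: Beta(11, 4).
Data: 4 successes in 12 trials (from the sequence). The binomial likelihood contributes p^4(1−p)^8, so the posterior is Beta(11+4, 4+8) = Beta(15, 12).
For Beta(a, b) with a, b > 1 the mode is (a−1)/(a+b−2) = 14/25 ≈ 0.560.

p̂_MAP = 0.560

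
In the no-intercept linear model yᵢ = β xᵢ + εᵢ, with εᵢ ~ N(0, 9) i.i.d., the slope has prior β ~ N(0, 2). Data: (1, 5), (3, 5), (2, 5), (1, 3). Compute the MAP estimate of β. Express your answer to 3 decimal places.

log p(β | y) = −Σ(yᵢ − βxᵢ)²/(2·9) − β²/(2·2) + const.
Setting the derivative to zero: Σxᵢ(yᵢ − βxᵢ)/9 − β/2 = 0, so β = Σxᵢyᵢ / (Σxᵢ² + σ²/τ²).
Σxᵢyᵢ = 1·5 + 3·5 + 2·5 + 1·3 = 33; Σxᵢ² = 15; σ²/τ² = 4.5.
β̂_MAP = 33 / (15 + 4.5) = 33/19.5 ≈ 1.692.

β̂_MAP = 1.692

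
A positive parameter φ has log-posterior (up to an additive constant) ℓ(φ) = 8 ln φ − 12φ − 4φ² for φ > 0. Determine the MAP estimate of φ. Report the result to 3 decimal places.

φ̂_MAP = 0.500

ℓ'(φ) = 8/φ − 12 − 8φ. Setting this to zero and multiplying by φ: 8φ² + 12φ − 8 = 0.
φ = (−12 + √(12² + 4·8·8)) / (2·8) = (−12 + √400) / 16 = (−12 + 20)/16 = 1/2.
ℓ''(φ) = −8/φ² − 8 < 0, confirming a maximum.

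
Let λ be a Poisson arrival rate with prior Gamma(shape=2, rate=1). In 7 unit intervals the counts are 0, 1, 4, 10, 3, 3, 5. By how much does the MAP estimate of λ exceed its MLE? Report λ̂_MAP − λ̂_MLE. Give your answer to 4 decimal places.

MAP − MLE = -0.3393

Σxᵢ = 26. Posterior is Gamma(28, 8); MAP = (28−1)/8 = 27/8 ≈ 3.37500.
MLE = x̄ = 26/7 ≈ 3.71429.
Difference = 27/8 − 26/7 = -19/56 ≈ -0.3393.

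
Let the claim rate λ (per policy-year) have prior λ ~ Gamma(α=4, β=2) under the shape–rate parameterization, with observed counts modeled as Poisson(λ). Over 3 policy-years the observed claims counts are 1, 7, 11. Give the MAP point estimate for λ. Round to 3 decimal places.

Σxᵢ = 1+7+11 = 19, with n = 3.
Posterior ∝ λ^3e^(−2λ) · λ^19e^(−3λ) = λ^22e^(−5λ), i.e. Gamma(shape=23, rate=5).
The mode of a Gamma(a, b) with a ≥ 1 (shape–rate) is (a−1)/b = 22/5 ≈ 4.400.

λ̂_MAP = 4.400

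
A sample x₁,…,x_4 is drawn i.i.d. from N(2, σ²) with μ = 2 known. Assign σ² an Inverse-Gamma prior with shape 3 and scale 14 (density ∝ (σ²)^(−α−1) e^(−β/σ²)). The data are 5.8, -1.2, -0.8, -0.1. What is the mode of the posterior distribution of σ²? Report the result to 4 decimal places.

σ̂²_MAP = 5.4108

Sum of squared deviations about the known mean: SS = (5.8−2)² + (-1.2−2)² + (-0.8−2)² + (-0.1−2)² = 36.93.
The Normal likelihood contributes (σ²)^(−n/2) exp(−SS/(2σ²)), so the posterior is Inverse-Gamma(α + n/2, β + SS/2) = Inverse-Gamma(5, 32.465).
The mode of Inverse-Gamma(a, b) is b/(a+1) = 32.465/6 ≈ 5.4108.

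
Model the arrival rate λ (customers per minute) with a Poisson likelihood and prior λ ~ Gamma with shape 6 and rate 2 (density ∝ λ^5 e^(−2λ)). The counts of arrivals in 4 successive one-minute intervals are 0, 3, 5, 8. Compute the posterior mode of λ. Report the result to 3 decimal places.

Σxᵢ = 0+3+5+8 = 16, with n = 4.
Posterior ∝ λ^5e^(−2λ) · λ^16e^(−4λ) = λ^21e^(−6λ), i.e. Gamma(shape=22, rate=6).
The mode of a Gamma(a, b) with a ≥ 1 (shape–rate) is (a−1)/b = 21/6 ≈ 3.500.

λ̂_MAP = 3.500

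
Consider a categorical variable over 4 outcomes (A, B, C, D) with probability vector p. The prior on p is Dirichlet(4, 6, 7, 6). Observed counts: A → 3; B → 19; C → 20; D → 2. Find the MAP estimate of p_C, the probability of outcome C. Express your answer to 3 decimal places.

MAP estimate of p_C = 0.413

The posterior is Dirichlet(αᵢ + nᵢ) = Dirichlet(7, 25, 27, 8).
For a Dirichlet(a₁,…,a_K) with all aᵢ > 1, the mode has j-th component (aⱼ − 1)/(Σaᵢ − K).
Here Σaᵢ = 67 and K = 4, so p_C = (27 − 1)/(67 − 4) = 26/63 ≈ 0.413.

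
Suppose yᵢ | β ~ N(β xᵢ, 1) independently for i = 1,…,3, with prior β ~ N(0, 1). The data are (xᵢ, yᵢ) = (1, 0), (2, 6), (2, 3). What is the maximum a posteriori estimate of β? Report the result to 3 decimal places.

β̂_MAP = 1.800

log p(β | y) = −Σ(yᵢ − βxᵢ)²/(2·1) − β²/(2·1) + const.
Setting the derivative to zero: Σxᵢ(yᵢ − βxᵢ)/1 − β/1 = 0, so β = Σxᵢyᵢ / (Σxᵢ² + σ²/τ²).
Σxᵢyᵢ = 1·0 + 2·6 + 2·3 = 18; Σxᵢ² = 9; σ²/τ² = 1.
β̂_MAP = 18 / (9 + 1) = 18/10 ≈ 1.800.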